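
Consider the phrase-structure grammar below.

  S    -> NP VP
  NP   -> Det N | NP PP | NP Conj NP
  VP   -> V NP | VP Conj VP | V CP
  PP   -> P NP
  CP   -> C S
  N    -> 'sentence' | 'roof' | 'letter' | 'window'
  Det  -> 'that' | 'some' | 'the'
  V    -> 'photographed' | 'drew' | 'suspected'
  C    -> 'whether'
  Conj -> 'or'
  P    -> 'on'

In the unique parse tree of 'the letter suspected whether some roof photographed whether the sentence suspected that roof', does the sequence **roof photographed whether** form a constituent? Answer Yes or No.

No

[S [NP [Det the] [N letter]] [VP [V suspected] [CP [C whether] [S [NP [Det some] [N roof]] [VP [V photographed] [CP [C whether] [S [NP [Det the] [N sentence]] [VP [V suspected] [NP [Det that] [N roof]]]]]]]]]]
The smallest constituent containing 'roof photographed whether' is the S spanning 'some roof photographed whether the sentence suspected that roof'; no single node in the tree dominates exactly the given words.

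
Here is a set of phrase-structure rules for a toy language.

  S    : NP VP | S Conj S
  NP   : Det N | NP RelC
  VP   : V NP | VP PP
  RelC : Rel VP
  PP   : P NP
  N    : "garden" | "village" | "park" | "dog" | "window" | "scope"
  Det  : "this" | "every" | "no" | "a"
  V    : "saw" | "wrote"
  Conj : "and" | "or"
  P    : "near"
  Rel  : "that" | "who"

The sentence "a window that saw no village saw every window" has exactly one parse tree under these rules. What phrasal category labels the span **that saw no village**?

S
  NP
    NP
      Det: a
      N: window
    RelC
      Rel: that
      VP
        V: saw
        NP
          Det: no
          N: village
  VP
    V: saw
    NP
      Det: every
      N: window
The span 'that saw no village' is the RelC node built by RelC → Rel VP.

RelC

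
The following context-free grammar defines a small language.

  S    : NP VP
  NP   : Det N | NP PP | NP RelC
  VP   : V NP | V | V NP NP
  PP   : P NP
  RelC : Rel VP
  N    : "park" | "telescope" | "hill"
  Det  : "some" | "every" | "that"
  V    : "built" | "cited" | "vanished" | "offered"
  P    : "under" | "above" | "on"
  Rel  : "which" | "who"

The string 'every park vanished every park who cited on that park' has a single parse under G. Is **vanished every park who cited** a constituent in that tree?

[S [NP [Det every] [N park]] [VP [V vanished] [NP [NP [NP [Det every] [N park]] [RelC [Rel who] [VP [V cited]]]] [PP [P on] [NP [Det that] [N park]]]]]]
The smallest constituent containing 'vanished every park who cited' is the VP spanning 'vanished every park who cited on that park'; no single node in the tree dominates exactly the given words.

No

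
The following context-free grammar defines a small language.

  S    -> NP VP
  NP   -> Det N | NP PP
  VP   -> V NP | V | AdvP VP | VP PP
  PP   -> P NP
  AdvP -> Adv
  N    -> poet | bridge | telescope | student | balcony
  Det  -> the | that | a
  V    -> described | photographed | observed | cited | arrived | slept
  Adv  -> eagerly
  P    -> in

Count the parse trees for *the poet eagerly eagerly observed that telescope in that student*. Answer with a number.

4

Two of the 4 distinct bracketings:
[S [NP [Det the] [N poet]] [VP [AdvP [Adv eagerly]] [VP [AdvP [Adv eagerly]] [VP [V observed] [NP [NP [Det that] [N telescope]] [PP [P in] [NP [Det that] [N student]]]]]]]]
[S [NP [Det the] [N poet]] [VP [AdvP [Adv eagerly]] [VP [AdvP [Adv eagerly]] [VP [VP [V observed] [NP [Det that] [N telescope]]] [PP [P in] [NP [Det that] [N student]]]]]]]
The difference turns on whether NP → NP PP is used at the relevant span, versus an alternative expansion of NP.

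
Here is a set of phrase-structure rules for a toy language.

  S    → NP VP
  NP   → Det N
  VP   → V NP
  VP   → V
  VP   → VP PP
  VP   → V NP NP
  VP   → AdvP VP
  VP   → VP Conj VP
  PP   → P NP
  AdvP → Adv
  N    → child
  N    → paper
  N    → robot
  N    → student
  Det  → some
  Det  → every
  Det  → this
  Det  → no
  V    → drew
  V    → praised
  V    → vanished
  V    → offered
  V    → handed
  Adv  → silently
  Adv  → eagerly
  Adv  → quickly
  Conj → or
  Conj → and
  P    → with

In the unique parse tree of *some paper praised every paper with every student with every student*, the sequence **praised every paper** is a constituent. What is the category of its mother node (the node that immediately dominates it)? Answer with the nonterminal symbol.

[S [NP [Det some] [N paper]] [VP [VP [VP [V praised] [NP [Det every] [N paper]]] [PP [P with] [NP [Det every] [N student]]]] [PP [P with] [NP [Det every] [N student]]]]]
The span 'praised every paper' is the VP node built by VP → V NP.
Its mother is the VP built by VP → VP PP.

VP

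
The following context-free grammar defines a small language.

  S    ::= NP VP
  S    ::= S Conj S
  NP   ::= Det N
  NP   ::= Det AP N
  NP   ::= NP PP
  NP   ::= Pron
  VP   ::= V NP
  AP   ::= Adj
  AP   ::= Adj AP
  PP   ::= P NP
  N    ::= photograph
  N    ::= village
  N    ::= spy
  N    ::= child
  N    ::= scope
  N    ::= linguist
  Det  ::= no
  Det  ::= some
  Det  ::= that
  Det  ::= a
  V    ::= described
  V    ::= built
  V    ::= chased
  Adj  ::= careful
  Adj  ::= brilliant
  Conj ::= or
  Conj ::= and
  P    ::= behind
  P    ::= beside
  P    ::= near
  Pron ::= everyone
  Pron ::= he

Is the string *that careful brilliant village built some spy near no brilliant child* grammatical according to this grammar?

S
  NP
    Det: that
    AP
      Adj: careful
      AP
        Adj: brilliant
    N: village
  VP
    V: built
    NP
      NP
        Det: some
        N: spy
      PP
        P: near
        NP
          Det: no
          AP
            Adj: brilliant
          N: child
Each bracket corresponds to one application of a listed rule, so the string is derivable from S.

Grammatical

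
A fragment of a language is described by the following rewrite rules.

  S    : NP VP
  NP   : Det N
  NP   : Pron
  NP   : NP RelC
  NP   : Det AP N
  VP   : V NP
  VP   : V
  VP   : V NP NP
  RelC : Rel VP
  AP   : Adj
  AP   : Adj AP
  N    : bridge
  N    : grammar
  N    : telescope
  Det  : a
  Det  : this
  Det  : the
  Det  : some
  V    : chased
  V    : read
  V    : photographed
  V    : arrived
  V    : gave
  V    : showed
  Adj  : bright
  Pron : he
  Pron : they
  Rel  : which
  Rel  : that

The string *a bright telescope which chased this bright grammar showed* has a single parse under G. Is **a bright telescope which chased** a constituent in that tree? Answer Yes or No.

No

[S [NP [NP [Det a] [AP [Adj bright]] [N telescope]] [RelC [Rel which] [VP [V chased] [NP [Det this] [AP [Adj bright]] [N grammar]]]]] [VP [V showed]]]
The smallest constituent containing 'a bright telescope which chased' is the NP spanning 'a bright telescope which chased this bright grammar'; no single node in the tree dominates exactly the given words.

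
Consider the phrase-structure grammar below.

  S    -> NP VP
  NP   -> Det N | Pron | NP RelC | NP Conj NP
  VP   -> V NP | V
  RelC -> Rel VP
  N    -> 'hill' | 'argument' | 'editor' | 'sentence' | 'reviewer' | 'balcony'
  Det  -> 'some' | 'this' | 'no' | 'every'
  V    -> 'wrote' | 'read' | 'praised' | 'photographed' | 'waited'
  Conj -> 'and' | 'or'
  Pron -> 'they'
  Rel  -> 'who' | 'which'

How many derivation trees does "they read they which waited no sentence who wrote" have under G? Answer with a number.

The two bracketings:
[S [NP [Pron they]] [VP [V read] [NP [NP [Pron they]] [RelC [Rel which] [VP [V waited] [NP [NP [Det no] [N sentence]] [RelC [Rel who] [VP [V wrote]]]]]]]]]
[S [NP [Pron they]] [VP [V read] [NP [NP [NP [Pron they]] [RelC [Rel which] [VP [V waited] [NP [Det no] [N sentence]]]]] [RelC [Rel who] [VP [V wrote]]]]]]
The trees differ in how a recursive rule is bracketed over the same span.

2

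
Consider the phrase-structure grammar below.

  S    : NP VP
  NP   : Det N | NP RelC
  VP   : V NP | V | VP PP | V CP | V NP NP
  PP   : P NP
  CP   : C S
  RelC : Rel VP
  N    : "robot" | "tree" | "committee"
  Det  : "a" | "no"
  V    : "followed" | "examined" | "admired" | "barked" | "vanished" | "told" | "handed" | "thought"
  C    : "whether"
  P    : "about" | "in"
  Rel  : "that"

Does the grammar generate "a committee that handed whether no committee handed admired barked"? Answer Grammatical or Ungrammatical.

Ungrammatical

For S → NP VP, every NP-prefix leaves a non-VP remainder: after 'a committee' the remainder is not a VP; after 'a committee that handed' the remainder is not a VP; after 'a committee that handed whether no committee handed' the remainder is not a VP.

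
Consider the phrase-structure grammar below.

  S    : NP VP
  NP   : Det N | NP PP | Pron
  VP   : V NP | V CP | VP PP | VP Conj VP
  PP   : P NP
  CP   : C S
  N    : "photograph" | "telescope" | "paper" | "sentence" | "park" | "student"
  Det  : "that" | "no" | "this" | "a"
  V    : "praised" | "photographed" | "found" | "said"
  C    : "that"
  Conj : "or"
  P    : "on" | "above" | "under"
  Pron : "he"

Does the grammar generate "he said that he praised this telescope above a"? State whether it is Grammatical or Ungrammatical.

Ungrammatical

For S → NP VP, the only prefix that parses as NP is 'he', but the remainder 'said that he praised this telescope above a' is not a VP under these rules.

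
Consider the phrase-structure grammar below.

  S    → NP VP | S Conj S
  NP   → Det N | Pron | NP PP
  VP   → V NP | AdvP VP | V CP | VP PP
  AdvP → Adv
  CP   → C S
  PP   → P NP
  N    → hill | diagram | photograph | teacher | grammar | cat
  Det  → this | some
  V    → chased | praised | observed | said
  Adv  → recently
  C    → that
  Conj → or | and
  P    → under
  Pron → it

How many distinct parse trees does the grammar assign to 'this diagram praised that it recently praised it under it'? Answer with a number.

4

Two of the 4 distinct bracketings:
[S [NP [Det this] [N diagram]] [VP [V praised] [CP [C that] [S [NP [Pron it]] [VP [AdvP [Adv recently]] [VP [V praised] [NP [NP [Pron it]] [PP [P under] [NP [Pron it]]]]]]]]]]
[S [NP [Det this] [N diagram]] [VP [V praised] [CP [C that] [S [NP [Pron it]] [VP [AdvP [Adv recently]] [VP [VP [V praised] [NP [Pron it]]] [PP [P under] [NP [Pron it]]]]]]]]]
The difference turns on whether NP → NP PP is used at the relevant span, versus an alternative expansion of NP.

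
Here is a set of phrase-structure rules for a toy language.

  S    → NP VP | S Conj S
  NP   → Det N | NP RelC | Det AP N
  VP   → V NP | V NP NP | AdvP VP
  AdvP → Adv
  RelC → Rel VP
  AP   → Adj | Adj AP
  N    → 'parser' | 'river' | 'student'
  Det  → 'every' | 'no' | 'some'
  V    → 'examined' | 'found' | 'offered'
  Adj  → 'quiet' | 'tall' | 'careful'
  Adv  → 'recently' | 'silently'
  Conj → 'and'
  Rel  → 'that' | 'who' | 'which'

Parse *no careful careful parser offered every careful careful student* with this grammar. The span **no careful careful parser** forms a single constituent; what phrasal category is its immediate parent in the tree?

[S [NP [Det no] [AP [Adj careful] [AP [Adj careful]]] [N parser]] [VP [V offered] [NP [Det every] [AP [Adj careful] [AP [Adj careful]]] [N student]]]]
The span 'no careful careful parser' is the NP node built by NP → Det AP N.
Its mother is the S built by S → NP VP.

S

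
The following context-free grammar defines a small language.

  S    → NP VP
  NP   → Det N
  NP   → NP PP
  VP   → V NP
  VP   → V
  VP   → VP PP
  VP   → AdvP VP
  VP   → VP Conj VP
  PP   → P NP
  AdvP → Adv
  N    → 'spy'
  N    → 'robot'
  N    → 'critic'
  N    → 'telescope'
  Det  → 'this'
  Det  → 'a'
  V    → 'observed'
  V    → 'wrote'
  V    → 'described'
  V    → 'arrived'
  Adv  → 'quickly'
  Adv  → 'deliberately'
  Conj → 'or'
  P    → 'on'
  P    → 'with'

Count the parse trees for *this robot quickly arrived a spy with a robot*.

Two of the 3 distinct bracketings:
[S [NP [Det this] [N robot]] [VP [VP [AdvP [Adv quickly]] [VP [V arrived] [NP [Det a] [N spy]]]] [PP [P with] [NP [Det a] [N robot]]]]]
[S [NP [Det this] [N robot]] [VP [AdvP [Adv quickly]] [VP [V arrived] [NP [NP [Det a] [N spy]] [PP [P with] [NP [Det a] [N robot]]]]]]]
The difference turns on whether NP → NP PP is used at the relevant span, versus an alternative expansion of NP.

3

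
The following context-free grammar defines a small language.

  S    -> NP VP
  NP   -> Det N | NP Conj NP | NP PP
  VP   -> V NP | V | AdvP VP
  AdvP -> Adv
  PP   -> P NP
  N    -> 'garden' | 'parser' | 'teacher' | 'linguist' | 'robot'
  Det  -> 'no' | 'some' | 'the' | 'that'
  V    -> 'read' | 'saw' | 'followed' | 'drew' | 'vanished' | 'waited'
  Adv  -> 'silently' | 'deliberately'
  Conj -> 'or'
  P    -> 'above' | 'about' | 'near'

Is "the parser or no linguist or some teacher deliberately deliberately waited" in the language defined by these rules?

S
  NP
    NP
      Det: the
      N: parser
    Conj: or
    NP
      NP
        Det: no
        N: linguist
      Conj: or
      NP
        Det: some
        N: teacher
  VP
    AdvP
      Adv: deliberately
    VP
      AdvP
        Adv: deliberately
      VP
        V: waited
The bracketing above is licensed at every node by one of the given productions, with S at the root.

Grammatical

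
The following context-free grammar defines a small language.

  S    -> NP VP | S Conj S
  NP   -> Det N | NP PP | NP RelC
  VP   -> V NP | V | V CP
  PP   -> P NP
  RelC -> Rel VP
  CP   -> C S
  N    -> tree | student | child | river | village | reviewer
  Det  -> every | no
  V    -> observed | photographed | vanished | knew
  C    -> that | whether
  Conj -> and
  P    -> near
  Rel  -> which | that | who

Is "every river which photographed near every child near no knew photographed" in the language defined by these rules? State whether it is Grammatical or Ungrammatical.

Ungrammatical

A Det word can never sit immediately before a V word in any string this grammar generates, so the substring 'no knew' rules out a derivation.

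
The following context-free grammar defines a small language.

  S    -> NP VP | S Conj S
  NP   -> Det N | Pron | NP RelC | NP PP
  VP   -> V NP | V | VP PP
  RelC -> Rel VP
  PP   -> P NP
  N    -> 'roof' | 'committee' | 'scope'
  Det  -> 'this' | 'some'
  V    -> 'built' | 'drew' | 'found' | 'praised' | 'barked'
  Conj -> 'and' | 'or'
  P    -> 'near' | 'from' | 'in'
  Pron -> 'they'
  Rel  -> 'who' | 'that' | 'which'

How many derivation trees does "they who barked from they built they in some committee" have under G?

Two of the 4 distinct bracketings:
[S [NP [NP [Pron they]] [RelC [Rel who] [VP [VP [V barked]] [PP [P from] [NP [Pron they]]]]]] [VP [V built] [NP [NP [Pron they]] [PP [P in] [NP [Det some] [N committee]]]]]]
[S [NP [NP [Pron they]] [RelC [Rel who] [VP [VP [V barked]] [PP [P from] [NP [Pron they]]]]]] [VP [VP [V built] [NP [Pron they]]] [PP [P in] [NP [Det some] [N committee]]]]]
The difference turns on whether NP → NP PP is used at the relevant span, versus an alternative expansion of NP.

4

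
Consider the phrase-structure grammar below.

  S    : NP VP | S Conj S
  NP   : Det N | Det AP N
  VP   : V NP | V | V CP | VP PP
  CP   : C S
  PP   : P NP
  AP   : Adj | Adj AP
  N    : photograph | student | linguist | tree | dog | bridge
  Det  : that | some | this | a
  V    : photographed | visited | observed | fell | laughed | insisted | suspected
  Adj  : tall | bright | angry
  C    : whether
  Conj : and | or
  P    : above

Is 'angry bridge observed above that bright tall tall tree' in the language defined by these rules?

Ungrammatical

For S → NP VP, no prefix of the string parses as an NP. The alternative S rule S → S Conj S likewise has no satisfying split.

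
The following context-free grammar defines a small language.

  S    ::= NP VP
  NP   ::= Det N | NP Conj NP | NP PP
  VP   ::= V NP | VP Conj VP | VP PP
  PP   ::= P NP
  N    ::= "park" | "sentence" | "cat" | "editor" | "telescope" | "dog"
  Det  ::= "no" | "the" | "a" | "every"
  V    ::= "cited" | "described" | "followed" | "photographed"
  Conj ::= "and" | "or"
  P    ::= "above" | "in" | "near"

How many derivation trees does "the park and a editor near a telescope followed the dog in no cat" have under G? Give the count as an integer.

4

Two of the 4 distinct bracketings:
[S [NP [NP [Det the] [N park]] [Conj and] [NP [NP [Det a] [N editor]] [PP [P near] [NP [Det a] [N telescope]]]]] [VP [V followed] [NP [NP [Det the] [N dog]] [PP [P in] [NP [Det no] [N cat]]]]]]
[S [NP [NP [Det the] [N park]] [Conj and] [NP [NP [Det a] [N editor]] [PP [P near] [NP [Det a] [N telescope]]]]] [VP [VP [V followed] [NP [Det the] [N dog]]] [PP [P in] [NP [Det no] [N cat]]]]]
The difference turns on whether VP → VP PP is used at the relevant span, versus an alternative expansion of VP.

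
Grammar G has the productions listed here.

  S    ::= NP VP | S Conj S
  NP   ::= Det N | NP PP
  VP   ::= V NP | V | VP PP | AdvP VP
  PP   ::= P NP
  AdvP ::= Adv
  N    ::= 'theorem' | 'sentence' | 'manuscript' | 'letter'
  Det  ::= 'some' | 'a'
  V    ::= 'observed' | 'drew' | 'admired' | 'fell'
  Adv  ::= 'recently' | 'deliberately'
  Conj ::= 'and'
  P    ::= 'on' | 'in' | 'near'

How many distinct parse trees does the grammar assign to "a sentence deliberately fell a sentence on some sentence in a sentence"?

9

Two of the 9 distinct bracketings:
[S [NP [Det a] [N sentence]] [VP [VP [AdvP [Adv deliberately]] [VP [V fell] [NP [Det a] [N sentence]]]] [PP [P on] [NP [NP [Det some] [N sentence]] [PP [P in] [NP [Det a] [N sentence]]]]]]]
[S [NP [Det a] [N sentence]] [VP [VP [VP [AdvP [Adv deliberately]] [VP [V fell] [NP [Det a] [N sentence]]]] [PP [P on] [NP [Det some] [N sentence]]]] [PP [P in] [NP [Det a] [N sentence]]]]]
The difference turns on whether NP → NP PP is used at the relevant span, versus an alternative expansion of NP.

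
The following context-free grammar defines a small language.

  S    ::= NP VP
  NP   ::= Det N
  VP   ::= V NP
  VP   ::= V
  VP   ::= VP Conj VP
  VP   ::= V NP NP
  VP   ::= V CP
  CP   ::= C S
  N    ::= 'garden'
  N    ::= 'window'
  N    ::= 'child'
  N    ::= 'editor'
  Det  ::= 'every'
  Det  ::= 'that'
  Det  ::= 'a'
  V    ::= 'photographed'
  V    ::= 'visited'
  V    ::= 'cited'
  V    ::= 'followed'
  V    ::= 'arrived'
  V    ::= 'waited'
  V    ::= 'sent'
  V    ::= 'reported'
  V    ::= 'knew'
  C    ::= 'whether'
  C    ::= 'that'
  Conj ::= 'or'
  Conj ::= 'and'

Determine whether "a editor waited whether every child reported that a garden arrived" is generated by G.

S
  NP
    Det: a
    N: editor
  VP
    V: waited
    CP
      C: whether
      S
        NP
          Det: every
          N: child
        VP
          V: reported
          CP
            C: that
            S
              NP
                Det: a
                N: garden
              VP
                V: arrived
Every word is introduced by a lexical rule and the phrasal rules combine the resulting categories into a single S.

Grammatical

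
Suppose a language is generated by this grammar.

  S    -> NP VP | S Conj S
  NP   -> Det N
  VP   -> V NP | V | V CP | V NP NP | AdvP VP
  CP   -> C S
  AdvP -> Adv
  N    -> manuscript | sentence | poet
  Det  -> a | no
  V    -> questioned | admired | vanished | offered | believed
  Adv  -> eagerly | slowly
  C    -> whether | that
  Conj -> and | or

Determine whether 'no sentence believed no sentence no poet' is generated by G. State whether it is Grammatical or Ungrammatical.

[S [NP [Det no] [N sentence]] [VP [V believed] [NP [Det no] [N sentence]] [NP [Det no] [N poet]]]]
The bracketing above is licensed at every node by one of the given productions, with S at the root.

Grammatical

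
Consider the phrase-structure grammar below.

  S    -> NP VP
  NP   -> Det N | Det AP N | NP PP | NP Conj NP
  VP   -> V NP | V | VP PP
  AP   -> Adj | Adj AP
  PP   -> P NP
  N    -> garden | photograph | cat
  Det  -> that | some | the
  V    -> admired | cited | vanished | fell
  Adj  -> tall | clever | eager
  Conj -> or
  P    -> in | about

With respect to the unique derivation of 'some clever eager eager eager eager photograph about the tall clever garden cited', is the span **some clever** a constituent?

[S [NP [NP [Det some] [AP [Adj clever] [AP [Adj eager] [AP [Adj eager] [AP [Adj eager] [AP [Adj eager]]]]]] [N photograph]] [PP [P about] [NP [Det the] [AP [Adj tall] [AP [Adj clever]]] [N garden]]]] [VP [V cited]]]
The smallest constituent containing 'some clever' is the NP spanning 'some clever eager eager eager eager photograph'; no single node in the tree dominates exactly the given words.

No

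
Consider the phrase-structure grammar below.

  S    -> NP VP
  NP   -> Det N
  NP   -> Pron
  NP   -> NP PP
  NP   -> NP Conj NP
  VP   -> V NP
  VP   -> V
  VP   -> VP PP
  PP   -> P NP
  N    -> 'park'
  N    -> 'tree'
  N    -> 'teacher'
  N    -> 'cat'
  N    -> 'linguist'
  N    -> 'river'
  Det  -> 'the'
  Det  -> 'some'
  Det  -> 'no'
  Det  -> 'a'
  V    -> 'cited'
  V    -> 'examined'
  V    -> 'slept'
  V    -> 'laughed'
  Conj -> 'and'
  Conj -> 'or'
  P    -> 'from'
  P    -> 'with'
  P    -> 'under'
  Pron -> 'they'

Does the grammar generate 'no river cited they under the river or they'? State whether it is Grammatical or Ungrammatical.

Grammatical

S
  NP
    Det: no
    N: river
  VP
    V: cited
    NP
      NP
        Pron: they
      PP
        P: under
        NP
          NP
            Det: the
            N: river
          Conj: or
          NP
            Pron: they
Each bracket corresponds to one application of a listed rule, so the string is derivable from S.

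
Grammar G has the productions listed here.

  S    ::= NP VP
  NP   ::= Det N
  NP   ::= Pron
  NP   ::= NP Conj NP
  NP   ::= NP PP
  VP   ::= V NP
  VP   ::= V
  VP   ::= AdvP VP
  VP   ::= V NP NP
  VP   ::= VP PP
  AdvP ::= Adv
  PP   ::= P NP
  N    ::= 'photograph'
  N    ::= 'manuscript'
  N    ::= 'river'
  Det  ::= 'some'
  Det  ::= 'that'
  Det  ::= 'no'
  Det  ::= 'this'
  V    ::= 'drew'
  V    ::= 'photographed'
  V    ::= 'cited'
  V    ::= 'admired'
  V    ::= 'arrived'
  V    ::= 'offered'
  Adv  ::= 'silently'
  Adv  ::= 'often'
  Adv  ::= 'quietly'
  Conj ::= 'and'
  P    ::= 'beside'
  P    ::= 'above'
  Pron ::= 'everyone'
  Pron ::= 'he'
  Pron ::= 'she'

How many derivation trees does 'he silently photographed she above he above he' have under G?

Two of the 9 distinct bracketings:
[S [NP [Pron he]] [VP [AdvP [Adv silently]] [VP [V photographed] [NP [NP [Pron she]] [PP [P above] [NP [NP [Pron he]] [PP [P above] [NP [Pron he]]]]]]]]]
[S [NP [Pron he]] [VP [AdvP [Adv silently]] [VP [V photographed] [NP [NP [NP [Pron she]] [PP [P above] [NP [Pron he]]]] [PP [P above] [NP [Pron he]]]]]]]
The trees differ in how a recursive rule is bracketed over the same span.

9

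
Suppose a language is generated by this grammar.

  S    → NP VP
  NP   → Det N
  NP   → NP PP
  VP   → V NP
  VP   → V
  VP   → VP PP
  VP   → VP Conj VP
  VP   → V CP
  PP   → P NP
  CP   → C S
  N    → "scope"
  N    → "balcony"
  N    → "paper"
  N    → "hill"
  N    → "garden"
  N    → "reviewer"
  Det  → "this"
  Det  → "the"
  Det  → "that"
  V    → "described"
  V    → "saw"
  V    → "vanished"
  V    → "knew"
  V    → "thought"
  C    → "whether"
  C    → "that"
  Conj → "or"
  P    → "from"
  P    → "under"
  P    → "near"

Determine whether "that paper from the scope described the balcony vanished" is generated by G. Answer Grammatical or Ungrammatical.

Ungrammatical

For S → NP VP, every NP-prefix leaves a non-VP remainder: after 'that paper' the remainder is not a VP; after 'that paper from the scope' the remainder is not a VP.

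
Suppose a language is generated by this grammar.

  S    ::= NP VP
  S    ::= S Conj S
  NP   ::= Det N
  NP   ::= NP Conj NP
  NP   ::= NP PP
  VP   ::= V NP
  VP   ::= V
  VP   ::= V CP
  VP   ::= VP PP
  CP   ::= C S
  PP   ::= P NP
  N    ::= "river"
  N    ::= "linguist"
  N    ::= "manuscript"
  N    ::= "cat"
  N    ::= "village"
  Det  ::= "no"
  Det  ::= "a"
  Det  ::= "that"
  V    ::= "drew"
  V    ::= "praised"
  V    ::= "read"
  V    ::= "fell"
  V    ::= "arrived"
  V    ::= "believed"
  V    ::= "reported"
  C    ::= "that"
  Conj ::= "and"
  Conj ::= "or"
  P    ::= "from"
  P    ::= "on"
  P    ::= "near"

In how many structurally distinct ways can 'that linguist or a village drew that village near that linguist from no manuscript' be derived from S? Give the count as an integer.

5

Two of the 5 distinct bracketings:
[S [NP [NP [Det that] [N linguist]] [Conj or] [NP [Det a] [N village]]] [VP [V drew] [NP [NP [Det that] [N village]] [PP [P near] [NP [NP [Det that] [N linguist]] [PP [P from] [NP [Det no] [N manuscript]]]]]]]]
[S [NP [NP [Det that] [N linguist]] [Conj or] [NP [Det a] [N village]]] [VP [V drew] [NP [NP [NP [Det that] [N village]] [PP [P near] [NP [Det that] [N linguist]]]] [PP [P from] [NP [Det no] [N manuscript]]]]]]
The trees differ in how a recursive rule is bracketed over the same span.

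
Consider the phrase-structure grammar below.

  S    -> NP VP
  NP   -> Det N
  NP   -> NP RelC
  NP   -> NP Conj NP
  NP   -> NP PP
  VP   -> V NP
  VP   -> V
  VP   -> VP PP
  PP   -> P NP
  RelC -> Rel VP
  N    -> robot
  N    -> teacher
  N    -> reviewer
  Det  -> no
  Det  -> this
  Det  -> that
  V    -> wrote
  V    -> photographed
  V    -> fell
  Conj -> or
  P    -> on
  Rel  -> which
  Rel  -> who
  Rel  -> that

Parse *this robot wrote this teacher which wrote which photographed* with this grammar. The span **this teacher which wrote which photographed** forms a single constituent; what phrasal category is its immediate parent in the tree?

VP

[S [NP [Det this] [N robot]] [VP [V wrote] [NP [NP [NP [Det this] [N teacher]] [RelC [Rel which] [VP [V wrote]]]] [RelC [Rel which] [VP [V photographed]]]]]]
The span 'this teacher which wrote which photographed' is the NP node built by NP → NP RelC.
Its mother is the VP built by VP → V NP.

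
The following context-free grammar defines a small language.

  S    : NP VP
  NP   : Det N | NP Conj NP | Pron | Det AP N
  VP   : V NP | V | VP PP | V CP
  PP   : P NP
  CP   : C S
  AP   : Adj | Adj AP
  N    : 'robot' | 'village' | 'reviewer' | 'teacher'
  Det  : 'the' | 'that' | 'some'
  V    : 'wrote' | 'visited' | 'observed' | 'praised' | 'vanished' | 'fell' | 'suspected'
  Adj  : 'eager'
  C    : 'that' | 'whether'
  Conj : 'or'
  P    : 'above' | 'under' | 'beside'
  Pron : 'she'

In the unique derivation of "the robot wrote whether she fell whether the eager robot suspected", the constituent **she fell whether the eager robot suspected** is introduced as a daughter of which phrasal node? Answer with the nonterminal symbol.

S
  NP
    Det: the
    N: robot
  VP
    V: wrote
    CP
      C: whether
      S
        NP
          Pron: she
        VP
          V: fell
          CP
            C: whether
            S
              NP
                Det: the
                AP
                  Adj: eager
                N: robot
              VP
                V: suspected
The span 'she fell whether the eager robot suspected' is the S node built by S → NP VP.
Its mother is the CP built by CP → C S.

CP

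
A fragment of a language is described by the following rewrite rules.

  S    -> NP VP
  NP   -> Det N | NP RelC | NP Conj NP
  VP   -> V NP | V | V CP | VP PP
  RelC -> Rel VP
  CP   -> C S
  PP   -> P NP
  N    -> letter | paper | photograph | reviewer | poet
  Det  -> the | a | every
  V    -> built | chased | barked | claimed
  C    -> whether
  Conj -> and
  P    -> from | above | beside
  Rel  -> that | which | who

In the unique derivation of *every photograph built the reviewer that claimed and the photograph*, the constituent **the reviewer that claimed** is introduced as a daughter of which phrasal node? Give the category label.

NP

[S [NP [Det every] [N photograph]] [VP [V built] [NP [NP [NP [Det the] [N reviewer]] [RelC [Rel that] [VP [V claimed]]]] [Conj and] [NP [Det the] [N photograph]]]]]
The span 'the reviewer that claimed' is the NP node built by NP → NP RelC.
Its mother is the NP built by NP → NP Conj NP.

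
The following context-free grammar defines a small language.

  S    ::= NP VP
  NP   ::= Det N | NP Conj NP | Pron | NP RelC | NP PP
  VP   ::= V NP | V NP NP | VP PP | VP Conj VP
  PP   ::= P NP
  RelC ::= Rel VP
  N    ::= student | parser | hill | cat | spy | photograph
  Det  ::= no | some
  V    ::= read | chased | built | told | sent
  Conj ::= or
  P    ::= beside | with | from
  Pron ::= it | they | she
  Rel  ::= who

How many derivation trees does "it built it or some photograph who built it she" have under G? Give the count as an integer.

4

Two of the 4 distinct bracketings:
[S [NP [Pron it]] [VP [V built] [NP [NP [Pron it]] [Conj or] [NP [NP [Det some] [N photograph]] [RelC [Rel who] [VP [V built] [NP [Pron it]] [NP [Pron she]]]]]]]]
[S [NP [Pron it]] [VP [V built] [NP [NP [NP [Pron it]] [Conj or] [NP [Det some] [N photograph]]] [RelC [Rel who] [VP [V built] [NP [Pron it]] [NP [Pron she]]]]]]]
The trees differ in how a recursive rule is bracketed over the same span.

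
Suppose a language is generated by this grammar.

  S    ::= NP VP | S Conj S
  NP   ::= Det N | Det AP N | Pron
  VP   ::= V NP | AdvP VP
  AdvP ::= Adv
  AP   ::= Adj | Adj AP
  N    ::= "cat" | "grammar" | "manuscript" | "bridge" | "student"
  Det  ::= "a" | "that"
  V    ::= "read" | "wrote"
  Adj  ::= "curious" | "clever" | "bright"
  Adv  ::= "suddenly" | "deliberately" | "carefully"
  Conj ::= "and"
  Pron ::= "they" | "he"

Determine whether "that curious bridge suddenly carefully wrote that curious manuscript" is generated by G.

Grammatical

[S [NP [Det that] [AP [Adj curious]] [N bridge]] [VP [AdvP [Adv suddenly]] [VP [AdvP [Adv carefully]] [VP [V wrote] [NP [Det that] [AP [Adj curious]] [N manuscript]]]]]]
Each bracket corresponds to one application of a listed rule, so the string is derivable from S.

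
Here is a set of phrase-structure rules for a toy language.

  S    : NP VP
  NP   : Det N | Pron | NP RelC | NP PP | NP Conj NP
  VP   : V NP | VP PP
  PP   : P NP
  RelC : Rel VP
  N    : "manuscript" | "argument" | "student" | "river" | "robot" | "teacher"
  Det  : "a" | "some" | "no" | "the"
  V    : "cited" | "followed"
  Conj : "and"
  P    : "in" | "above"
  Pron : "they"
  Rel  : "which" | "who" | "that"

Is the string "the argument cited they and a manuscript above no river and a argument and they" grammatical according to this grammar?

S
  NP
    Det: the
    N: argument
  VP
    V: cited
    NP
      NP
        NP
          Pron: they
        Conj: and
        NP
          Det: a
          N: manuscript
      PP
        P: above
        NP
          NP
            Det: no
            N: river
          Conj: and
          NP
            NP
              Det: a
              N: argument
            Conj: and
            NP
              Pron: they
The bracketing above is licensed at every node by one of the given productions, with S at the root.

Grammatical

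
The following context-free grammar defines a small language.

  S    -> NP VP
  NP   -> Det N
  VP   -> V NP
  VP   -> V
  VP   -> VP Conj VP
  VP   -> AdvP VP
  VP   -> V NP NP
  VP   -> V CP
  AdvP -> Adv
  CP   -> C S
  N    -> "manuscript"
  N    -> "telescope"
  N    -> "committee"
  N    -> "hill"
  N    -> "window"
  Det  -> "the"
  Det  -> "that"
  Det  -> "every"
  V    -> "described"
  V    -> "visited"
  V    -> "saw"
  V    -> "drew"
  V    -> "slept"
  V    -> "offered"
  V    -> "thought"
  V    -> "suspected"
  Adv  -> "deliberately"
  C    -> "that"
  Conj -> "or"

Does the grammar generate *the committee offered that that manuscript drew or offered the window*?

[S [NP [Det the] [N committee]] [VP [VP [V offered] [CP [C that] [S [NP [Det that] [N manuscript]] [VP [V drew]]]]] [Conj or] [VP [V offered] [NP [Det the] [N window]]]]]
The bracketing above is licensed at every node by one of the given productions, with S at the root.

Grammatical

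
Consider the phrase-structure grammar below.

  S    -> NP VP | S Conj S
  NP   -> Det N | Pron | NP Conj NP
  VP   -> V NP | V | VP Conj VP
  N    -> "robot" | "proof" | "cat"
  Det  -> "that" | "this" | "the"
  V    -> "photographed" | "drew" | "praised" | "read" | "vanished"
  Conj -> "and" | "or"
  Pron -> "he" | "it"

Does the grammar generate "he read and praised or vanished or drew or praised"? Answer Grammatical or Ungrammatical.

S
  NP
    Pron: he
  VP
    VP
      V: read
    Conj: and
    VP
      VP
        V: praised
      Conj: or
      VP
        VP
          V: vanished
        Conj: or
        VP
          VP
            V: drew
          Conj: or
          VP
            V: praised
Every word is introduced by a lexical rule and the phrasal rules combine the resulting categories into a single S.

Grammatical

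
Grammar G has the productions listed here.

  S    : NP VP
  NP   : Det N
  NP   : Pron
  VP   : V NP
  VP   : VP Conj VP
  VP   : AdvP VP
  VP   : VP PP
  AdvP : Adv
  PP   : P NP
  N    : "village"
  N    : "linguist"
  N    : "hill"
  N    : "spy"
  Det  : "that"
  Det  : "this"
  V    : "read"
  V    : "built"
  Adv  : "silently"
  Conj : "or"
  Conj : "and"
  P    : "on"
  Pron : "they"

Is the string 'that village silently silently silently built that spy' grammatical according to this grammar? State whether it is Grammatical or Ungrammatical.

Grammatical

[S [NP [Det that] [N village]] [VP [AdvP [Adv silently]] [VP [AdvP [Adv silently]] [VP [AdvP [Adv silently]] [VP [V built] [NP [Det that] [N spy]]]]]]]
Each bracket corresponds to one application of a listed rule, so the string is derivable from S.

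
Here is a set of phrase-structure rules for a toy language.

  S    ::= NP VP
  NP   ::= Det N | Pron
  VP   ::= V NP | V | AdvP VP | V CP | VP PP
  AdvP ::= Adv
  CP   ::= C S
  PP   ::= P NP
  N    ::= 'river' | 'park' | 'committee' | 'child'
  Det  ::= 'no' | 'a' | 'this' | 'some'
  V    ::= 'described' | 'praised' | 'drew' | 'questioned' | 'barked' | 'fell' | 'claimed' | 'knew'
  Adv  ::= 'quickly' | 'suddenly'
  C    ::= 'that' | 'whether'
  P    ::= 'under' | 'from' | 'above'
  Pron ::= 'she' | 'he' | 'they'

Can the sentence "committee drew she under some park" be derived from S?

For S → NP VP, no prefix of the string parses as an NP.

Ungrammatical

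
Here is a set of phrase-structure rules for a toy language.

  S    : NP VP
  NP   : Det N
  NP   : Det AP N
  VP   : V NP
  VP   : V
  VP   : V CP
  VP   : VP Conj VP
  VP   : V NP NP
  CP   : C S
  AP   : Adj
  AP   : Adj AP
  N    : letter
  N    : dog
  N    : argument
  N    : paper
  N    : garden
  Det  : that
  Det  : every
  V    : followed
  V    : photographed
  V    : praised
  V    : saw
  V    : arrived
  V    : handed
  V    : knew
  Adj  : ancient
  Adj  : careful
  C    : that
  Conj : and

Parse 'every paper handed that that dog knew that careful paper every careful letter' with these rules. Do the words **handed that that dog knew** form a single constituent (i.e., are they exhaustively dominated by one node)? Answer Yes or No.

No

[S [NP [Det every] [N paper]] [VP [V handed] [CP [C that] [S [NP [Det that] [N dog]] [VP [V knew] [NP [Det that] [AP [Adj careful]] [N paper]] [NP [Det every] [AP [Adj careful]] [N letter]]]]]]]
The smallest constituent containing 'handed that that dog knew' is the VP spanning 'handed that that dog knew that careful paper every careful letter'; no single node in the tree dominates exactly the given words.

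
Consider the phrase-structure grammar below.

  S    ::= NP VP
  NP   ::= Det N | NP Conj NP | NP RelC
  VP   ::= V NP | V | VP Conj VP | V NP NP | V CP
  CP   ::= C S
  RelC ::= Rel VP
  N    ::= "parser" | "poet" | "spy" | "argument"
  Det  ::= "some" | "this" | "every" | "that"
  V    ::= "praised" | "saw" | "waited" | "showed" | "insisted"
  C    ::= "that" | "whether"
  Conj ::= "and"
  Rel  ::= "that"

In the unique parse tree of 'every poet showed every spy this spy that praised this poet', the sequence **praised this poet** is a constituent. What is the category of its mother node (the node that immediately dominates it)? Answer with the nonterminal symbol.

RelC

S
  NP
    Det: every
    N: poet
  VP
    V: showed
    NP
      Det: every
      N: spy
    NP
      NP
        Det: this
        N: spy
      RelC
        Rel: that
        VP
          V: praised
          NP
            Det: this
            N: poet
The span 'praised this poet' is the VP node built by VP → V NP.
Its mother is the RelC built by RelC → Rel VP.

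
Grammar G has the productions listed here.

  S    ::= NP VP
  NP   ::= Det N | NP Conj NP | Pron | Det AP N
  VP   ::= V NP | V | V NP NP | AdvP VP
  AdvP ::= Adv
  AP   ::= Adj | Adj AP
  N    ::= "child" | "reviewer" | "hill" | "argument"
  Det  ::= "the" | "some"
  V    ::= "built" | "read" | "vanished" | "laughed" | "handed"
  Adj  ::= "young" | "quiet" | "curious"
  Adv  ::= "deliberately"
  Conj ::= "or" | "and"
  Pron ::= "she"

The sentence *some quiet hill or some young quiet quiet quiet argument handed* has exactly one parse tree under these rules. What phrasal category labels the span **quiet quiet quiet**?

AP

S
  NP
    NP
      Det: some
      AP
        Adj: quiet
      N: hill
    Conj: or
    NP
      Det: some
      AP
        Adj: young
        AP
          Adj: quiet
          AP
            Adj: quiet
            AP
              Adj: quiet
      N: argument
  VP
    V: handed
The span 'quiet quiet quiet' is the AP node built by AP → Adj AP.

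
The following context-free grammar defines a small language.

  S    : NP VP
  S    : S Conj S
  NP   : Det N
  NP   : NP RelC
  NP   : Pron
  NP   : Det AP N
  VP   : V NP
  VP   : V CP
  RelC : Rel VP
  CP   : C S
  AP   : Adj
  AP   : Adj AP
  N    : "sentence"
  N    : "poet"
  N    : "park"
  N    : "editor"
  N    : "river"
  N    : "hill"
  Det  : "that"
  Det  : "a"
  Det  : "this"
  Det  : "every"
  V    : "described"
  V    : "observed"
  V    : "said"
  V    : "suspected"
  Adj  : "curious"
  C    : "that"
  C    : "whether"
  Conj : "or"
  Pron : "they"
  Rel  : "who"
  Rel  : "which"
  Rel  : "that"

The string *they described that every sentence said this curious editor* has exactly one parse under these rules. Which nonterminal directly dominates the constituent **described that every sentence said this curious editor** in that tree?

S
  NP
    Pron: they
  VP
    V: described
    CP
      C: that
      S
        NP
          Det: every
          N: sentence
        VP
          V: said
          NP
            Det: this
            AP
              Adj: curious
            N: editor
The span 'described that every sentence said this curious editor' is the VP node built by VP → V CP.
Its mother is the S built by S → NP VP.

S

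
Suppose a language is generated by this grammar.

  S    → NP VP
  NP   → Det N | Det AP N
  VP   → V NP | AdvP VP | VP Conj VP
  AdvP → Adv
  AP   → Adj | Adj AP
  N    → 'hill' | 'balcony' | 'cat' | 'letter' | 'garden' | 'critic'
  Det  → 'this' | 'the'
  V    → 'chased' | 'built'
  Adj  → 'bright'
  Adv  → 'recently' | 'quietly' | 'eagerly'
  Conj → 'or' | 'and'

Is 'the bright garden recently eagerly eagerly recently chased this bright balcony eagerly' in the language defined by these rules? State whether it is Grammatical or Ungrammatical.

Ungrammatical

For S → NP VP, the only prefix that parses as NP is 'the bright garden', but the remainder 'recently eagerly eagerly recently chased this bright balcony eagerly' is not a VP under these rules.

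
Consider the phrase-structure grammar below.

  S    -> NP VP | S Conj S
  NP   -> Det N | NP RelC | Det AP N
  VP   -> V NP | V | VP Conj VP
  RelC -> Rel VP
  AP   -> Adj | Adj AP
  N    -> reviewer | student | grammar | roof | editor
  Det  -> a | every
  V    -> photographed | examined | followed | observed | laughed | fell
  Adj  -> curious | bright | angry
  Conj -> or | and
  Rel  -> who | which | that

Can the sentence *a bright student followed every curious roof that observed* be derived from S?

S
  NP
    Det: a
    AP
      Adj: bright
    N: student
  VP
    V: followed
    NP
      NP
        Det: every
        AP
          Adj: curious
        N: roof
      RelC
        Rel: that
        VP
          V: observed
Each bracket corresponds to one application of a listed rule, so the string is derivable from S.

Grammatical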